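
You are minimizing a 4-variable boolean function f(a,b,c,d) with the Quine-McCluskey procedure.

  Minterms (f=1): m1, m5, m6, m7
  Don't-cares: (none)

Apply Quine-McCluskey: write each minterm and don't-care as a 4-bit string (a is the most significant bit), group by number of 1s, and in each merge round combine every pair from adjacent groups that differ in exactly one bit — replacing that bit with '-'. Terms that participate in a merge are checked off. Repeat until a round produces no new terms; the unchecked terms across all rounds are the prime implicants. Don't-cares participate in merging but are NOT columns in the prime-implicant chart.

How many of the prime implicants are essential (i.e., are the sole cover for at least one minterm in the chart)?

2

Round 0: 0001✓ 0101✓ 0110✓ 0111✓
Round 1: 0-01 01-1 011-
PIs = {0-01, 01-1, 011-}
Coverage chart:
  m1: 0-01 ←essential
  m5: 0-01,01-1
  m6: 011- ←essential
  m7: 01-1,011-
Essential: 0-01, 011-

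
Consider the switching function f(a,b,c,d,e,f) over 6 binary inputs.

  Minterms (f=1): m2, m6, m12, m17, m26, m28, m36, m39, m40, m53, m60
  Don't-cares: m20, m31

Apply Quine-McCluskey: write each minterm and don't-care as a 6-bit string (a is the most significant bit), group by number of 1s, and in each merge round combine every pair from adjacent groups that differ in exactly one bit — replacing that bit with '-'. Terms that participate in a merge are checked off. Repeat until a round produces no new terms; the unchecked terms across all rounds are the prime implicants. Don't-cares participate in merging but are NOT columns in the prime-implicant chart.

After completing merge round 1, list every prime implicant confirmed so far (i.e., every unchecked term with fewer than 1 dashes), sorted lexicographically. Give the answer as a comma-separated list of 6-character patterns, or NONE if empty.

010001, 011010, 011111, 100100, 100111, 101000, 110101

Round 0: 000010✓ 000110✓ 001100✓ 010001 010100✓ 011010 011100✓ 011111 100100 100111 101000 110101 111100✓
Round 1: -11100 0-1100 000-10 01-100
PIs = {-11100, 0-1100, 000-10, 01-100, 010001, 011010, 011111, 100100, 100111, 101000, 110101}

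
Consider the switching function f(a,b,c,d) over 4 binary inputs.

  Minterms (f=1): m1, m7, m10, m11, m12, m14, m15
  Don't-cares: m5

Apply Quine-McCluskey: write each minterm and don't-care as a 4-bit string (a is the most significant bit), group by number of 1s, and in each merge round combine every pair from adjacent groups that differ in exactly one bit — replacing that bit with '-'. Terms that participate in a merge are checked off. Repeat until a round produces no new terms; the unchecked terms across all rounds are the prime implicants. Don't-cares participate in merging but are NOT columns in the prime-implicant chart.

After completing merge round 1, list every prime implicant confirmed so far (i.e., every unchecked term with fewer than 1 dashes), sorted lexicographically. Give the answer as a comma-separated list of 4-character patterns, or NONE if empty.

Round 0: 0001✓ 0101✓ 0111✓ 1010✓ 1011✓ 1100✓ 1110✓ 1111✓
Round 1: -111 0-01 01-1 1-10✓ 1-11✓ 101-✓ 11-0 111-✓
Round 2: 1-1-
PIs = {-111, 0-01, 01-1, 1-1-, 11-0}

NONE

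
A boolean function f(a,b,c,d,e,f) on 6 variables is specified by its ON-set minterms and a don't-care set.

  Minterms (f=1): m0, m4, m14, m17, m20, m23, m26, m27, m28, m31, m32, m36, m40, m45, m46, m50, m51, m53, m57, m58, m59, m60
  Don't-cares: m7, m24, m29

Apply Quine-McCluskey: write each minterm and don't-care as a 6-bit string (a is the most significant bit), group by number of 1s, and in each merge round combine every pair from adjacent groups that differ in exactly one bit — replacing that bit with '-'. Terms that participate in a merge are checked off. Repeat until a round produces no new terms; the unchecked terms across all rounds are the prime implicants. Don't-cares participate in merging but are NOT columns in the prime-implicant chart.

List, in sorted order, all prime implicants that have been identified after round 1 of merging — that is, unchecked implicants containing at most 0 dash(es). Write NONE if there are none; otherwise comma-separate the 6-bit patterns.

[col 0] 000000*, 000100*, 000111*, 001110*, 010001, 010100*, 010111*, 011000*, 011010*, 011011*, 011100*, 011101*, 011111*, 100000*, 100100*, 101000*, 101101, 101110*, 110010*, 110011*, 110101, 111001*, 111010*, 111011*, 111100*
[col 1] -00000*, -00100*, -01110, -11010*, -11011*, -11100, 0-0100, 0-0111, 000-00*, 01-100, 01-111, 011-00, 011-11, 0110-0, 01101-*, 0111-1, 01110-, 10-000, 100-00*, 11-010*, 11-011*, 11001-*, 1110-1, 11101-*
[col 2] -00-00, -1101-, 11-01-
Prime implicants: -00-00, -01110, -1101-, -11100, 0-0100, 0-0111, 01-100, 01-111, 010001, 011-00, 011-11, 0110-0, 0111-1, 01110-, 10-000, 101101, 11-01-, 110101, 1110-1

010001, 101101, 110101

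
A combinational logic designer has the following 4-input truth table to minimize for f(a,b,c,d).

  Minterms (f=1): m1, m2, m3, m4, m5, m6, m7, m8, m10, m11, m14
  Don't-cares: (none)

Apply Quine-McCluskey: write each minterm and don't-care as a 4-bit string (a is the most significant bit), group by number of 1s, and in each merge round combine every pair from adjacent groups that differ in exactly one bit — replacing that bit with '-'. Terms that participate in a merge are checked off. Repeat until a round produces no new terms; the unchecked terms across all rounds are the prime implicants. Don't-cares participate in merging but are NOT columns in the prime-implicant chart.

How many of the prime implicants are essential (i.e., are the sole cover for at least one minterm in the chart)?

Round 0: 0001✓ 0010✓ 0011✓ 0100✓ 0101✓ 0110✓ 0111✓ 1000✓ 1010✓ 1011✓ 1110✓
Round 1: -010✓ -011✓ -110✓ 0-01✓ 0-10✓ 0-11✓ 00-1✓ 001-✓ 01-0✓ 01-1✓ 010-✓ 011-✓ 1-10✓ 10-0 101-✓
Round 2: --10 -01- 0--1 0-1- 01--
PIs = {--10, -01-, 0--1, 0-1-, 01--, 10-0}
Coverage chart:
  m1: 0--1 ←essential
  m2: --10,-01-,0-1-
  m3: -01-,0--1,0-1-
  m4: 01-- ←essential
  m5: 0--1,01--
  m6: --10,0-1-,01--
  m7: 0--1,0-1-,01--
  m8: 10-0 ←essential
  m10: --10,-01-,10-0
  m11: -01- ←essential
  m14: --10 ←essential
Essential: --10, -01-, 0--1, 01--, 10-0

5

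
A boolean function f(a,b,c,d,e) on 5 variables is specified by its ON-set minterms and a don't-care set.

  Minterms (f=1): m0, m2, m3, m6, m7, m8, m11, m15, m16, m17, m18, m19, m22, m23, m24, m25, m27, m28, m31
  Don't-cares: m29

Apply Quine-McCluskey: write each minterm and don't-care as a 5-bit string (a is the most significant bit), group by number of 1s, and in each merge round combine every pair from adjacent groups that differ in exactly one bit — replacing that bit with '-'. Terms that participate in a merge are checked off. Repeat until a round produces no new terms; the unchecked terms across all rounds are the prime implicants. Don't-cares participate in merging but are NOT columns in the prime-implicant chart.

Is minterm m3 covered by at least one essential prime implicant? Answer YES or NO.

[col 0] 00000*, 00010*, 00011*, 00110*, 00111*, 01000*, 01011*, 01111*, 10000*, 10001*, 10010*, 10011*, 10110*, 10111*, 11000*, 11001*, 11011*, 11100*, 11101*, 11111*
[col 1] -0000*, -0010*, -0011*, -0110*, -0111*, -1000*, -1011*, -1111*, 0-000*, 0-011*, 0-111*, 00-10*, 00-11*, 000-0*, 0001-*, 0011-*, 01-11*, 1-000*, 1-001*, 1-011*, 1-111*, 10-10*, 10-11*, 100-0*, 100-1*, 1000-*, 1001-*, 1011-*, 11-00*, 11-01*, 11-11*, 110-1*, 1100-*, 111-1*, 1110-*
[col 2] --000, --011*, --111*, -0-10*, -0-11*, -00-0, -001-*, -011-*, -1-11*, 0--11*, 00-1-*, 1--11*, 1-0-1, 1-00-, 10-1-*, 100--, 11--1, 11-0-
[col 3] ---11, -0-1-
Prime implicants: ---11, --000, -0-1-, -00-0, 1-0-1, 1-00-, 100--, 11--1, 11-0-
PI chart (minterm → PIs covering it):
  0 | --000,-00-0
  2 | -0-1-,-00-0
  3 | ---11,-0-1-
  6 | -0-1-  (sole → essential)
  7 | ---11,-0-1-
  8 | --000  (sole → essential)
  11 | ---11  (sole → essential)
  15 | ---11  (sole → essential)
  16 | --000,-00-0,1-00-,100--
  17 | 1-0-1,1-00-,100--
  18 | -0-1-,-00-0,100--
  19 | ---11,-0-1-,1-0-1,100--
  22 | -0-1-  (sole → essential)
  23 | ---11,-0-1-
  24 | --000,1-00-,11-0-
  25 | 1-0-1,1-00-,11--1,11-0-
  27 | ---11,1-0-1,11--1
  28 | 11-0-  (sole → essential)
  31 | ---11,11--1
Essential prime implicants: ---11, --000, -0-1-, 11-0-

YES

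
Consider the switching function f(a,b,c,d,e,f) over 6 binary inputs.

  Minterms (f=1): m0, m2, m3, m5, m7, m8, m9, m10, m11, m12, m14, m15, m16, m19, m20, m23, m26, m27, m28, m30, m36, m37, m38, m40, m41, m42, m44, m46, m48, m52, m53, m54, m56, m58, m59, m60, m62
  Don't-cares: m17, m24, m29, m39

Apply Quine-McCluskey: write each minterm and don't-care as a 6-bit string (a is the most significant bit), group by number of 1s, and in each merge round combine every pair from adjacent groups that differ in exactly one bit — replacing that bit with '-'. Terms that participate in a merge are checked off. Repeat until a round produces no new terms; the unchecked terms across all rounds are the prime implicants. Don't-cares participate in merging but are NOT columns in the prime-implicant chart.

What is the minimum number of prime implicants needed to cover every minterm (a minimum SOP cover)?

10

Round 0: 000000✓ 000010✓ 000011✓ 000101✓ 000111✓ 001000✓ 001001✓ 001010✓ 001011✓ 001100✓ 001110✓ 001111✓ 010000✓ 010001✓ 010011✓ 010100✓ 010111✓ 011000✓ 011010✓ 011011✓ 011100✓ 011101✓ 011110✓ 100100✓ 100101✓ 100110✓ 100111✓ 101000✓ 101001✓ 101010✓ 101100✓ 101110✓ 110000✓ 110100✓ 110101✓ 110110✓ 111000✓ 111010✓ 111011✓ 111100✓ 111110✓
Round 1: -00101✓ -00111✓ -01000✓ -01001✓ -01010✓ -01100✓ -01110✓ -10000✓ -10100✓ -11000✓ -11010✓ -11011✓ -11100✓ -11110✓ 0-0000✓ 0-0011✓ 0-0111✓ 0-1000✓ 0-1010✓ 0-1011✓ 0-1100✓ 0-1110✓ 00-000✓ 00-010✓ 00-011✓ 00-111✓ 000-11✓ 0000-0✓ 00001-✓ 0001-1✓ 001-00✓ 001-10✓ 001-11✓ 0010-0✓ 0010-1✓ 00100-✓ 00101-✓ 0011-0✓ 00111-✓ 01-000✓ 01-011✓ 01-100✓ 010-00✓ 010-11✓ 0100-1 01000- 011-00✓ 011-10✓ 0110-0✓ 01101-✓ 0111-0✓ 01110- 1-0100✓ 1-0101✓ 1-0110✓ 1-1000✓ 1-1010✓ 1-1100✓ 1-1110✓ 10-100✓ 10-110✓ 1001-0✓ 1001-1✓ 10010-✓ 10011-✓ 101-00✓ 101-10✓ 1010-0✓ 10100-✓ 1011-0✓ 11-000✓ 11-100✓ 11-110✓ 110-00✓ 1101-0✓ 11010-✓ 111-00✓ 111-10✓ 1110-0✓ 11101-✓ 1111-0✓
Round 2: --1000✓ --1010✓ --1100✓ --1110✓ -001-1 -01-00✓ -01-10✓ -010-0✓ -0100- -011-0✓ -1-000✓ -1-100✓ -10-00✓ -11-00✓ -11-10✓ -110-0✓ -1101- -111-0✓ 0--000 0--011 0-0-11 0-1-00✓ 0-1-10✓ 0-10-0✓ 0-101- 0-11-0✓ 00--11 00-0-0 00-01- 001--0✓ 001-1- 0010-- 01--00✓ 011--0✓ 1--100✓ 1--110✓ 1-01-0✓ 1-010- 1-1-00✓ 1-1-10✓ 1-10-0✓ 1-11-0✓ 10-1-0✓ 1001-- 101--0✓ 11--00✓ 11-1-0✓ 111--0✓
Round 3: --1-00✓ --1-10✓ --10-0✓ --11-0✓ -01--0✓ -1--00 -11--0✓ 0-1--0✓ 1--1-0 1-1--0✓
Round 4: --1--0
PIs = {--1--0, -001-1, -0100-, -1--00, -1101-, 0--000, 0--011, 0-0-11, 0-101-, 00--11, 00-0-0, 00-01-, 001-1-, 0010--, 0100-1, 01000-, 01110-, 1--1-0, 1-010-, 1001--}
Coverage chart:
  m0: 0--000,00-0-0
  m2: 00-0-0,00-01-
  m3: 0--011,0-0-11,00--11,00-01-
  m5: -001-1 ←essential
  m7: -001-1,0-0-11,00--11
  m8: --1--0,-0100-,0--000,00-0-0,0010--
  m9: -0100-,0010--
  m10: --1--0,0-101-,00-0-0,00-01-,001-1-,0010--
  m11: 0--011,0-101-,00--11,00-01-,001-1-,0010--
  m12: --1--0 ←essential
  m14: --1--0,001-1-
  m15: 00--11,001-1-
  m16: -1--00,0--000,01000-
  m19: 0--011,0-0-11,0100-1
  m20: -1--00 ←essential
  m23: 0-0-11 ←essential
  m26: --1--0,-1101-,0-101-
  m27: -1101-,0--011,0-101-
  m28: --1--0,-1--00,01110-
  m30: --1--0 ←essential
  m36: 1--1-0,1-010-,1001--
  m37: -001-1,1-010-,1001--
  m38: 1--1-0,1001--
  m40: --1--0,-0100-
  m41: -0100- ←essential
  m42: --1--0 ←essential
  m44: --1--0,1--1-0
  m46: --1--0,1--1-0
  m48: -1--00 ←essential
  m52: -1--00,1--1-0,1-010-
  m53: 1-010- ←essential
  m54: 1--1-0 ←essential
  m56: --1--0,-1--00
  m58: --1--0,-1101-
  m59: -1101- ←essential
  m60: --1--0,-1--00,1--1-0
  m62: --1--0,1--1-0
Essential: --1--0, -001-1, -0100-, -1--00, -1101-, 0-0-11, 1--1-0, 1-010-
Petrick residual → 00--11, 00-0-0
Min cover (10 terms): cf' + b'c'df + b'cd'e' + be'f' + bcd'e + a'c'ef + a'b'ef + a'b'd'f' + adf' + ac'de'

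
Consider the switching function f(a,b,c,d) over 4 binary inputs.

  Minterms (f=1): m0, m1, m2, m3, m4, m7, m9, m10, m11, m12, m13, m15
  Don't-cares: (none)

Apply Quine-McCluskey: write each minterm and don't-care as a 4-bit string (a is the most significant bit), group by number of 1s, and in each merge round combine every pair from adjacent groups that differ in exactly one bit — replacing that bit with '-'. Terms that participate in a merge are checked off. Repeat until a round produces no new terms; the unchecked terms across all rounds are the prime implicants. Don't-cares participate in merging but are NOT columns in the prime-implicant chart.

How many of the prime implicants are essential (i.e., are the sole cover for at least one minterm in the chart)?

2

size-2^0 implicants → 0000(✓)  0001(✓)  0010(✓)  0011(✓)  0100(✓)  0111(✓)  1001(✓)  1010(✓)  1011(✓)  1100(✓)  1101(✓)  1111(✓)
size-2^1 implicants → -001(✓)  -010(✓)  -011(✓)  -100  -111(✓)  0-00  0-11(✓)  00-0(✓)  00-1(✓)  000-(✓)  001-(✓)  1-01(✓)  1-11(✓)  10-1(✓)  101-(✓)  11-1(✓)  110-
size-2^2 implicants → --11  -0-1  -01-  00--  1--1
Unchecked terms (primes): --11, -0-1, -01-, -100, 0-00, 00--, 1--1, 110-
Minterm coverage:
  m0 ⊆ 0-00,00--
  m1 ⊆ -0-1,00--
  m2 ⊆ -01-,00--
  m3 ⊆ --11,-0-1,-01-,00--
  m4 ⊆ -100,0-00
  m7 ⊆ --11 [E]
  m9 ⊆ -0-1,1--1
  m10 ⊆ -01- [E]
  m11 ⊆ --11,-0-1,-01-,1--1
  m12 ⊆ -100,110-
  m13 ⊆ 1--1,110-
  m15 ⊆ --11,1--1
E = {--11, -01-}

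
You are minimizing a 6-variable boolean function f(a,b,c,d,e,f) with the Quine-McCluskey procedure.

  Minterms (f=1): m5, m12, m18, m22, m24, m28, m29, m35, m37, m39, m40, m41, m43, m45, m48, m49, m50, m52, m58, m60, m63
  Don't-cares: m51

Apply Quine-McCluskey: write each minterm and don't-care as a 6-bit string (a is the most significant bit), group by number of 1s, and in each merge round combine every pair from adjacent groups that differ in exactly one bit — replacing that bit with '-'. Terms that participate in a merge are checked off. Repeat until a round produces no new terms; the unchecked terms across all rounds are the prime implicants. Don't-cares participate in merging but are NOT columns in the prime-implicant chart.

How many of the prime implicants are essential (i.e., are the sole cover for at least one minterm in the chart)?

size-2^0 implicants → 000101(✓)  001100(✓)  010010(✓)  010110(✓)  011000(✓)  011100(✓)  011101(✓)  100011(✓)  100101(✓)  100111(✓)  101000(✓)  101001(✓)  101011(✓)  101101(✓)  110000(✓)  110001(✓)  110010(✓)  110011(✓)  110100(✓)  111010(✓)  111100(✓)  111111
size-2^1 implicants → -00101  -10010  -11100  0-1100  010-10  011-00  01110-  1-0011  10-011  10-101  100-11  1001-1  101-01  1010-1  10100-  11-010  11-100  110-00  1100-0(✓)  1100-1(✓)  11000-(✓)  11001-(✓)
size-2^2 implicants → 1100--
Unchecked terms (primes): -00101, -10010, -11100, 0-1100, 010-10, 011-00, 01110-, 1-0011, 10-011, 10-101, 100-11, 1001-1, 101-01, 1010-1, 10100-, 11-010, 11-100, 110-00, 1100--, 111111
Minterm coverage:
  m5 ⊆ -00101 [E]
  m12 ⊆ 0-1100 [E]
  m18 ⊆ -10010,010-10
  m22 ⊆ 010-10 [E]
  m24 ⊆ 011-00 [E]
  m28 ⊆ -11100,0-1100,011-00,01110-
  m29 ⊆ 01110- [E]
  m35 ⊆ 1-0011,10-011,100-11
  m37 ⊆ -00101,10-101,1001-1
  m39 ⊆ 100-11,1001-1
  m40 ⊆ 10100- [E]
  m41 ⊆ 101-01,1010-1,10100-
  m43 ⊆ 10-011,1010-1
  m45 ⊆ 10-101,101-01
  m48 ⊆ 110-00,1100--
  m49 ⊆ 1100-- [E]
  m50 ⊆ -10010,11-010,1100--
  m52 ⊆ 11-100,110-00
  m58 ⊆ 11-010 [E]
  m60 ⊆ -11100,11-100
  m63 ⊆ 111111 [E]
E = {-00101, 0-1100, 010-10, 011-00, 01110-, 10100-, 11-010, 1100--, 111111}

9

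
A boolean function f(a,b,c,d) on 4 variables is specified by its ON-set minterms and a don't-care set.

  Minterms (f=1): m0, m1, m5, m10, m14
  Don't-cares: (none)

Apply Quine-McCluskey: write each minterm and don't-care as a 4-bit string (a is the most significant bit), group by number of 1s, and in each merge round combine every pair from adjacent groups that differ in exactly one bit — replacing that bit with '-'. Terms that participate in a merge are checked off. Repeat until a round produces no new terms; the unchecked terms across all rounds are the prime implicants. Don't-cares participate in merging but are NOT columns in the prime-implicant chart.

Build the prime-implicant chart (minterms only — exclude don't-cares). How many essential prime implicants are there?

size-2^0 implicants → 0000(✓)  0001(✓)  0101(✓)  1010(✓)  1110(✓)
size-2^1 implicants → 0-01  000-  1-10
Unchecked terms (primes): 0-01, 000-, 1-10
Minterm coverage:
  m0 ⊆ 000- [E]
  m1 ⊆ 0-01,000-
  m5 ⊆ 0-01 [E]
  m10 ⊆ 1-10 [E]
  m14 ⊆ 1-10 [E]
E = {0-01, 000-, 1-10}

3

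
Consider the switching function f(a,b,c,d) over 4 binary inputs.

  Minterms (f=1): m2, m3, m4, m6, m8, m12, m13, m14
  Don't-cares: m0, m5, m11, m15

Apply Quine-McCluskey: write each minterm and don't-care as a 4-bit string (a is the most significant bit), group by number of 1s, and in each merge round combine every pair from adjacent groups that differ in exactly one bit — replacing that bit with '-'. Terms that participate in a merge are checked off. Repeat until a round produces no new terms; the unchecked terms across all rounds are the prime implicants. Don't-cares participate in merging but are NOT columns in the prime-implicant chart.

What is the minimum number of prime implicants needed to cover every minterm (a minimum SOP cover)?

4

size-2^0 implicants → 0000(✓)  0010(✓)  0011(✓)  0100(✓)  0101(✓)  0110(✓)  1000(✓)  1011(✓)  1100(✓)  1101(✓)  1110(✓)  1111(✓)
size-2^1 implicants → -000(✓)  -011  -100(✓)  -101(✓)  -110(✓)  0-00(✓)  0-10(✓)  00-0(✓)  001-  01-0(✓)  010-(✓)  1-00(✓)  1-11  11-0(✓)  11-1(✓)  110-(✓)  111-(✓)
size-2^2 implicants → --00  -1-0  -10-  0--0  11--
Unchecked terms (primes): --00, -011, -1-0, -10-, 0--0, 001-, 1-11, 11--
Minterm coverage:
  m2 ⊆ 0--0,001-
  m3 ⊆ -011,001-
  m4 ⊆ --00,-1-0,-10-,0--0
  m6 ⊆ -1-0,0--0
  m8 ⊆ --00 [E]
  m12 ⊆ --00,-1-0,-10-,11--
  m13 ⊆ -10-,11--
  m14 ⊆ -1-0,11--
E = {--00}
Petrick residual → -011, 0--0, 11--
Cover = c'd' + b'cd + a'd' + ab  |cover|=4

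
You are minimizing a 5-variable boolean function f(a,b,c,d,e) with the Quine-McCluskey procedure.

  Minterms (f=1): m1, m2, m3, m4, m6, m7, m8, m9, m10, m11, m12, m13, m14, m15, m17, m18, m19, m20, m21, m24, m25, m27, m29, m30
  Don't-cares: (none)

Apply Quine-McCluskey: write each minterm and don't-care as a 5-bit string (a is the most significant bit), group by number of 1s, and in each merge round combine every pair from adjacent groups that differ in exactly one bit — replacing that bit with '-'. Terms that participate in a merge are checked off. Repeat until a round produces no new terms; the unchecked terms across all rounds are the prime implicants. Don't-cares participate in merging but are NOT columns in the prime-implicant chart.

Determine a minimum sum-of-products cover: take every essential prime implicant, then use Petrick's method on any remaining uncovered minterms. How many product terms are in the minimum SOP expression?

[col 0] 00001*, 00010*, 00011*, 00100*, 00110*, 00111*, 01000*, 01001*, 01010*, 01011*, 01100*, 01101*, 01110*, 01111*, 10001*, 10010*, 10011*, 10100*, 10101*, 11000*, 11001*, 11011*, 11101*, 11110*
[col 1] -0001*, -0010*, -0011*, -0100, -1000*, -1001*, -1011*, -1101*, -1110, 0-001*, 0-010*, 0-011*, 0-100*, 0-110*, 0-111*, 00-10*, 00-11*, 000-1*, 0001-*, 001-0*, 0011-*, 01-00*, 01-01*, 01-10*, 01-11*, 010-0*, 010-1*, 0100-*, 0101-*, 011-0*, 011-1*, 0110-*, 0111-*, 1-001*, 1-011*, 1-101*, 10-01*, 100-1*, 1001-*, 1010-, 11-01*, 110-1*, 1100-*
[col 2] --001*, --011*, -00-1*, -001-, -1-01, -10-1*, -100-, 0--10*, 0--11*, 0-0-1*, 0-01-*, 0-1-0, 0-11-*, 00-1-*, 01--0*, 01--1*, 01-0-*, 01-1-*, 010--*, 011--*, 1--01, 1-0-1*
[col 3] --0-1, 0--1-, 01---
Prime implicants: --0-1, -001-, -0100, -1-01, -100-, -1110, 0--1-, 0-1-0, 01---, 1--01, 1010-
PI chart (minterm → PIs covering it):
  1 | --0-1  (sole → essential)
  2 | -001-,0--1-
  3 | --0-1,-001-,0--1-
  4 | -0100,0-1-0
  6 | 0--1-,0-1-0
  7 | 0--1-  (sole → essential)
  8 | -100-,01---
  9 | --0-1,-1-01,-100-,01---
  10 | 0--1-,01---
  11 | --0-1,0--1-,01---
  12 | 0-1-0,01---
  13 | -1-01,01---
  14 | -1110,0--1-,0-1-0,01---
  15 | 0--1-,01---
  17 | --0-1,1--01
  18 | -001-  (sole → essential)
  19 | --0-1,-001-
  20 | -0100,1010-
  21 | 1--01,1010-
  24 | -100-  (sole → essential)
  25 | --0-1,-1-01,-100-,1--01
  27 | --0-1  (sole → essential)
  29 | -1-01,1--01
  30 | -1110  (sole → essential)
Essential prime implicants: --0-1, -001-, -100-, -1110, 0--1-
Petrick residual → -0100, 01---, 1--01
Minimum SOP uses 8 PIs: c'e + b'c'd + b'cd'e' + bc'd' + bcde' + a'd + a'b + ad'e

8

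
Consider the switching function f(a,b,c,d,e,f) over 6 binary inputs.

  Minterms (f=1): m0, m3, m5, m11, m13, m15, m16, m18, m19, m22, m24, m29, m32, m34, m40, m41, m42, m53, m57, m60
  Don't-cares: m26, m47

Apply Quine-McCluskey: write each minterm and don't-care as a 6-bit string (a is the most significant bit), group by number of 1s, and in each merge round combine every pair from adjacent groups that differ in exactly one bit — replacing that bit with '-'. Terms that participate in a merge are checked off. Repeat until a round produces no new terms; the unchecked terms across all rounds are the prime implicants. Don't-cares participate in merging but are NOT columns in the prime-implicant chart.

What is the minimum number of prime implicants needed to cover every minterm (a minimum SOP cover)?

[col 0] 000000*, 000011*, 000101*, 001011*, 001101*, 001111*, 010000*, 010010*, 010011*, 010110*, 011000*, 011010*, 011101*, 100000*, 100010*, 101000*, 101001*, 101010*, 101111*, 110101, 111001*, 111100
[col 1] -00000, -01111, 0-0000, 0-0011, 0-1101, 00-011, 00-101, 001-11, 0011-1, 01-000*, 01-010*, 010-10, 0100-0*, 01001-, 0110-0*, 1-1001, 10-000*, 10-010*, 1000-0*, 1010-0*, 10100-
[col 2] 01-0-0, 10-0-0
Prime implicants: -00000, -01111, 0-0000, 0-0011, 0-1101, 00-011, 00-101, 001-11, 0011-1, 01-0-0, 010-10, 01001-, 1-1001, 10-0-0, 10100-, 110101, 111100
PI chart (minterm → PIs covering it):
  0 | -00000,0-0000
  3 | 0-0011,00-011
  5 | 00-101  (sole → essential)
  11 | 00-011,001-11
  13 | 0-1101,00-101,0011-1
  15 | -01111,001-11,0011-1
  16 | 0-0000,01-0-0
  18 | 01-0-0,010-10,01001-
  19 | 0-0011,01001-
  22 | 010-10  (sole → essential)
  24 | 01-0-0  (sole → essential)
  29 | 0-1101  (sole → essential)
  32 | -00000,10-0-0
  34 | 10-0-0  (sole → essential)
  40 | 10-0-0,10100-
  41 | 1-1001,10100-
  42 | 10-0-0  (sole → essential)
  53 | 110101  (sole → essential)
  57 | 1-1001  (sole → essential)
  60 | 111100  (sole → essential)
Essential prime implicants: 0-1101, 00-101, 01-0-0, 010-10, 1-1001, 10-0-0, 110101, 111100
Petrick residual → -00000, 0-0011, 001-11
Minimum SOP uses 11 PIs: b'c'd'e'f' + a'c'd'ef + a'cde'f + a'b'de'f + a'b'cef + a'bd'f' + a'bc'ef' + acd'e'f + ab'd'f' + abc'de'f + abcde'f'

11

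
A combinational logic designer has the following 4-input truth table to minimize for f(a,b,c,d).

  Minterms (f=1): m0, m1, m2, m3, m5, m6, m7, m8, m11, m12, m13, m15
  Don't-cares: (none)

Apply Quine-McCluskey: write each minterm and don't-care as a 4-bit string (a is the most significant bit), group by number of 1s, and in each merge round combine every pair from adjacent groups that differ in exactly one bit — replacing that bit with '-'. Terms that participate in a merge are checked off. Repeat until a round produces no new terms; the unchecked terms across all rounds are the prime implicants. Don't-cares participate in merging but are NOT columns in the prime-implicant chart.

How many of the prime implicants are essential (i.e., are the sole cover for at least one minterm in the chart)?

2

Round 0: 0000✓ 0001✓ 0010✓ 0011✓ 0101✓ 0110✓ 0111✓ 1000✓ 1011✓ 1100✓ 1101✓ 1111✓
Round 1: -000 -011✓ -101✓ -111✓ 0-01✓ 0-10✓ 0-11✓ 00-0✓ 00-1✓ 000-✓ 001-✓ 01-1✓ 011-✓ 1-00 1-11✓ 11-1✓ 110-
Round 2: --11 -1-1 0--1 0-1- 00--
PIs = {--11, -000, -1-1, 0--1, 0-1-, 00--, 1-00, 110-}
Coverage chart:
  m0: -000,00--
  m1: 0--1,00--
  m2: 0-1-,00--
  m3: --11,0--1,0-1-,00--
  m5: -1-1,0--1
  m6: 0-1- ←essential
  m7: --11,-1-1,0--1,0-1-
  m8: -000,1-00
  m11: --11 ←essential
  m12: 1-00,110-
  m13: -1-1,110-
  m15: --11,-1-1
Essential: --11, 0-1-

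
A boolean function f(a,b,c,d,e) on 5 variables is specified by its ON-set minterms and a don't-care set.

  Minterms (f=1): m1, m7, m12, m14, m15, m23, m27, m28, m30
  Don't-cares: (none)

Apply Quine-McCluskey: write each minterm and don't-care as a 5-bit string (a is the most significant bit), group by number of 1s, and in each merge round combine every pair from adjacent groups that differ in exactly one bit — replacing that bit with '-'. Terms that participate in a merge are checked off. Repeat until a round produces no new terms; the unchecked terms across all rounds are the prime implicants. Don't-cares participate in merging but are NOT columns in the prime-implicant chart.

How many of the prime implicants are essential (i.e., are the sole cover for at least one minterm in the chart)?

Round 0: 00001 00111✓ 01100✓ 01110✓ 01111✓ 10111✓ 11011 11100✓ 11110✓
Round 1: -0111 -1100✓ -1110✓ 0-111 011-0✓ 0111- 111-0✓
Round 2: -11-0
PIs = {-0111, -11-0, 0-111, 00001, 0111-, 11011}
Coverage chart:
  m1: 00001 ←essential
  m7: -0111,0-111
  m12: -11-0 ←essential
  m14: -11-0,0111-
  m15: 0-111,0111-
  m23: -0111 ←essential
  m27: 11011 ←essential
  m28: -11-0 ←essential
  m30: -11-0 ←essential
Essential: -0111, -11-0, 00001, 11011

4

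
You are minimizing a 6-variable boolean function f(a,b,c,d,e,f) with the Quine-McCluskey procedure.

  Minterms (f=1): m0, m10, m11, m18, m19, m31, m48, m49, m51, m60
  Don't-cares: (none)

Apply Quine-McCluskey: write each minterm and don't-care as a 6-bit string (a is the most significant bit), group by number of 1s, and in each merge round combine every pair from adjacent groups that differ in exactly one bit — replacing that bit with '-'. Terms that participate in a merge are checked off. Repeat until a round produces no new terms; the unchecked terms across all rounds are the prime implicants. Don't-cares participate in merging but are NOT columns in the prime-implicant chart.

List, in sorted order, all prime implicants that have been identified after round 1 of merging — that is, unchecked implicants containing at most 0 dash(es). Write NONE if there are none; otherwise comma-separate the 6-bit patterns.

Round 0: 000000 001010✓ 001011✓ 010010✓ 010011✓ 011111 110000✓ 110001✓ 110011✓ 111100
Round 1: -10011 00101- 01001- 1100-1 11000-
PIs = {-10011, 000000, 00101-, 01001-, 011111, 1100-1, 11000-, 111100}

000000, 011111, 111100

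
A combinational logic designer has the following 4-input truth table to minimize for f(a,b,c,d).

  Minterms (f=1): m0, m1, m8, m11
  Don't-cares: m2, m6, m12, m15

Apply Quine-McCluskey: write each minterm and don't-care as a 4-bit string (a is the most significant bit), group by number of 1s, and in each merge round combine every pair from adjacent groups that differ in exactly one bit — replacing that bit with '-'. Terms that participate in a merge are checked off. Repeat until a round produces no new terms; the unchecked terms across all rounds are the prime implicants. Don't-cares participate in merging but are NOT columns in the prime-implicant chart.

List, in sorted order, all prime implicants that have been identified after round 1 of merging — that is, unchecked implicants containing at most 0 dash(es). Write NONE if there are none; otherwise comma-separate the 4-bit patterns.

NONE

size-2^0 implicants → 0000(✓)  0001(✓)  0010(✓)  0110(✓)  1000(✓)  1011(✓)  1100(✓)  1111(✓)
size-2^1 implicants → -000  0-10  00-0  000-  1-00  1-11
Unchecked terms (primes): -000, 0-10, 00-0, 000-, 1-00, 1-11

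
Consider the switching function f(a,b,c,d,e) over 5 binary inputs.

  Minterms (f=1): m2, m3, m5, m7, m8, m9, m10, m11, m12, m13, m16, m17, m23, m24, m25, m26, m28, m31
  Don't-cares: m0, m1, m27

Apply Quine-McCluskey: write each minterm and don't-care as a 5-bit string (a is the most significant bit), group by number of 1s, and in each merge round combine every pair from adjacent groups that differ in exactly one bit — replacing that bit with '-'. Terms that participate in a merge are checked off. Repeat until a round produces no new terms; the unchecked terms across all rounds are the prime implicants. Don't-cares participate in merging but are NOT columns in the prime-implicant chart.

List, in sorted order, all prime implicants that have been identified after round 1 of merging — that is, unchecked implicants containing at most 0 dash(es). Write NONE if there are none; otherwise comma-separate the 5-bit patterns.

NONE

[col 0] 00000*, 00001*, 00010*, 00011*, 00101*, 00111*, 01000*, 01001*, 01010*, 01011*, 01100*, 01101*, 10000*, 10001*, 10111*, 11000*, 11001*, 11010*, 11011*, 11100*, 11111*
[col 1] -0000*, -0001*, -0111, -1000*, -1001*, -1010*, -1011*, -1100*, 0-000*, 0-001*, 0-010*, 0-011*, 0-101*, 00-01*, 00-11*, 000-0*, 000-1*, 0000-*, 0001-*, 001-1*, 01-00*, 01-01*, 010-0*, 010-1*, 0100-*, 0101-*, 0110-*, 1-000*, 1-001*, 1-111, 1000-*, 11-00*, 11-11, 110-0*, 110-1*, 1100-*, 1101-*
[col 2] --000*, --001*, -000-*, -1-00, -10-0*, -10-1*, -100-*, -101-*, 0--01, 0-0-0*, 0-0-1*, 0-00-*, 0-01-*, 00--1, 000--*, 01-0-, 010--*, 1-00-*, 110--*
[col 3] --00-, -10--, 0-0--
Prime implicants: --00-, -0111, -1-00, -10--, 0--01, 0-0--, 00--1, 01-0-, 1-111, 11-11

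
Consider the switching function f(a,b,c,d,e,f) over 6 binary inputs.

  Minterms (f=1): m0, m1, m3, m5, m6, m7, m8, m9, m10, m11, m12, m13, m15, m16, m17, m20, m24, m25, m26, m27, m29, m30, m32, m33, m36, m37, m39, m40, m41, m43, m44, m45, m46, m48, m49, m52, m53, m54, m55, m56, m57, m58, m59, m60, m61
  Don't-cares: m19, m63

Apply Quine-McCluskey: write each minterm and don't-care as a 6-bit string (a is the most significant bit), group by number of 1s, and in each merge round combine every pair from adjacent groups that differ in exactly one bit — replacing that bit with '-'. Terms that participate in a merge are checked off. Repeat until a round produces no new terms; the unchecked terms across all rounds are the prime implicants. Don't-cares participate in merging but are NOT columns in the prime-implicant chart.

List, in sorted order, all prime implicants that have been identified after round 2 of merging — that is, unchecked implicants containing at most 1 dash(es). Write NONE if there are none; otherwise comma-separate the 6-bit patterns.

00011-, 011-10, 1011-0

Round 0: 000000✓ 000001✓ 000011✓ 000101✓ 000110✓ 000111✓ 001000✓ 001001✓ 001010✓ 001011✓ 001100✓ 001101✓ 001111✓ 010000✓ 010001✓ 010011✓ 010100✓ 011000✓ 011001✓ 011010✓ 011011✓ 011101✓ 011110✓ 100000✓ 100001✓ 100100✓ 100101✓ 100111✓ 101000✓ 101001✓ 101011✓ 101100✓ 101101✓ 101110✓ 110000✓ 110001✓ 110100✓ 110101✓ 110110✓ 110111✓ 111000✓ 111001✓ 111010✓ 111011✓ 111100✓ 111101✓ 111111✓
Round 1: -00000✓ -00001✓ -00101✓ -00111✓ -01000✓ -01001✓ -01011✓ -01100✓ -01101✓ -10000✓ -10001✓ -10100✓ -11000✓ -11001✓ -11010✓ -11011✓ -11101✓ 0-0000✓ 0-0001✓ 0-0011✓ 0-1000✓ 0-1001✓ 0-1010✓ 0-1011✓ 0-1101✓ 00-000✓ 00-001✓ 00-011✓ 00-101✓ 00-111✓ 000-01✓ 000-11✓ 0000-1✓ 00000-✓ 0001-1✓ 00011- 001-00✓ 001-01✓ 001-11✓ 0010-0✓ 0010-1✓ 00100-✓ 00101-✓ 0011-1✓ 00110-✓ 01-000✓ 01-001✓ 01-011✓ 010-00✓ 0100-1✓ 01000-✓ 011-01✓ 011-10 0110-0✓ 0110-1✓ 01100-✓ 01101-✓ 1-0000✓ 1-0001✓ 1-0100✓ 1-0101✓ 1-0111✓ 1-1000✓ 1-1001✓ 1-1011✓ 1-1100✓ 1-1101✓ 10-000✓ 10-001✓ 10-100✓ 10-101✓ 100-00✓ 100-01✓ 10000-✓ 1001-1✓ 10010-✓ 101-00✓ 101-01✓ 1010-1✓ 10100-✓ 1011-0 10110-✓ 11-000✓ 11-001✓ 11-100✓ 11-101✓ 11-111✓ 110-00✓ 110-01✓ 11000-✓ 1101-0✓ 1101-1✓ 11010-✓ 11011-✓ 111-00✓ 111-01✓ 111-11✓ 1110-0✓ 1110-1✓ 11100-✓ 11101-✓ 1111-1✓ 11110-✓
Round 2: --0000✓ --0001✓ --1000✓ --1001✓ --1011✓ --1101✓ -0-000✓ -0-001✓ -0-101✓ -00-01✓ -0000-✓ -001-1 -01-00✓ -01-01✓ -010-1✓ -0100-✓ -0110-✓ -1-000✓ -1-001✓ -10-00 -1000-✓ -11-01✓ -110-0✓ -110-1✓ -1100-✓ -1101-✓ 0--000✓ 0--001✓ 0--011✓ 0-00-1✓ 0-000-✓ 0-1-01✓ 0-10-0✓ 0-10-1✓ 0-100-✓ 0-101-✓ 00--01✓ 00--11✓ 00-0-1✓ 00-00-✓ 00-1-1✓ 000--1✓ 001--1✓ 001-0-✓ 0010--✓ 01-0-1✓ 01-00-✓ 0110--✓ 1--000✓ 1--001✓ 1--100✓ 1--101✓ 1-0-00✓ 1-0-01✓ 1-000-✓ 1-01-1 1-010-✓ 1-1-00✓ 1-1-01✓ 1-10-1✓ 1-100-✓ 1-110-✓ 10--00✓ 10--01✓ 10-00-✓ 10-10-✓ 100-0-✓ 101-0-✓ 11--00✓ 11--01✓ 11-00-✓ 11-1-1 11-10-✓ 110-0-✓ 1101-- 111--1 111-0-✓ 1110--✓
Round 3: ---000✓ ---001✓ --000-✓ --1-01 --10-1 --100-✓ -0--01 -0-00-✓ -01-0- -1-00-✓ -110-- 0--0-1 0--00-✓ 0-10-- 00---1 1---00✓ 1---01✓ 1--00-✓ 1--10-✓ 1-0-0-✓ 1-1-0-✓ 10--0-✓ 11--0-✓
Round 4: ---00- 1---0-
PIs = {---00-, --1-01, --10-1, -0--01, -001-1, -01-0-, -10-00, -110--, 0--0-1, 0-10--, 00---1, 00011-, 011-10, 1---0-, 1-01-1, 1011-0, 11-1-1, 1101--, 111--1}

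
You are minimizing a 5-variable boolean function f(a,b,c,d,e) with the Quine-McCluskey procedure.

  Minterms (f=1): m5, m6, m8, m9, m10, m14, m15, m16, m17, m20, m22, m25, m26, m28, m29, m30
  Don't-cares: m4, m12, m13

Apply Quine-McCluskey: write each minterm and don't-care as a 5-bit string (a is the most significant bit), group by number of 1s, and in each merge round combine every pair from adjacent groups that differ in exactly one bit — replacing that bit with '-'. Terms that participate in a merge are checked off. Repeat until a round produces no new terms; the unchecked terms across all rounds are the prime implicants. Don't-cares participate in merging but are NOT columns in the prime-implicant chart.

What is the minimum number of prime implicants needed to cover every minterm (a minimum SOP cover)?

7

[col 0] 00100*, 00101*, 00110*, 01000*, 01001*, 01010*, 01100*, 01101*, 01110*, 01111*, 10000*, 10001*, 10100*, 10110*, 11001*, 11010*, 11100*, 11101*, 11110*
[col 1] -0100*, -0110*, -1001*, -1010*, -1100*, -1101*, -1110*, 0-100*, 0-101*, 0-110*, 001-0*, 0010-*, 01-00*, 01-01*, 01-10*, 010-0*, 0100-*, 011-0*, 011-1*, 0110-*, 0111-*, 1-001, 1-100*, 1-110*, 10-00, 1000-, 101-0*, 11-01*, 11-10*, 111-0*, 1110-*
[col 2] --100*, --110*, -01-0*, -1-01, -1-10, -11-0*, -110-, 0-1-0*, 0-10-, 01--0, 01-0-, 011--, 1-1-0*
[col 3] --1-0
Prime implicants: --1-0, -1-01, -1-10, -110-, 0-10-, 01--0, 01-0-, 011--, 1-001, 10-00, 1000-
PI chart (minterm → PIs covering it):
  5 | 0-10-  (sole → essential)
  6 | --1-0  (sole → essential)
  8 | 01--0,01-0-
  9 | -1-01,01-0-
  10 | -1-10,01--0
  14 | --1-0,-1-10,01--0,011--
  15 | 011--  (sole → essential)
  16 | 10-00,1000-
  17 | 1-001,1000-
  20 | --1-0,10-00
  22 | --1-0  (sole → essential)
  25 | -1-01,1-001
  26 | -1-10  (sole → essential)
  28 | --1-0,-110-
  29 | -1-01,-110-
  30 | --1-0,-1-10
Essential prime implicants: --1-0, -1-10, 0-10-, 011--
Petrick residual → -1-01, 01--0, 1000-
Minimum SOP uses 7 PIs: ce' + bd'e + bde' + a'cd' + a'be' + a'bc + ab'c'd'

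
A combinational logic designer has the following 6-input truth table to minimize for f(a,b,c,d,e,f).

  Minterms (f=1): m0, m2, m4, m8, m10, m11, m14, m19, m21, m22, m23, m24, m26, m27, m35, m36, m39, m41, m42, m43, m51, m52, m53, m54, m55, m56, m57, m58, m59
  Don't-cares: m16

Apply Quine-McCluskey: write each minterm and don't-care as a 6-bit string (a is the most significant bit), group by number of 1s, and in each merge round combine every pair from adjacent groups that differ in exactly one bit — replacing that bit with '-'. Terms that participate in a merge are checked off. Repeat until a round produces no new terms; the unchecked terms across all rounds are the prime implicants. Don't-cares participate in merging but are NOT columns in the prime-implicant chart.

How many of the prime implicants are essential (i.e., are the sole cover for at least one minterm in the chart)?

size-2^0 implicants → 000000(✓)  000010(✓)  000100(✓)  001000(✓)  001010(✓)  001011(✓)  001110(✓)  010000(✓)  010011(✓)  010101(✓)  010110(✓)  010111(✓)  011000(✓)  011010(✓)  011011(✓)  100011(✓)  100100(✓)  100111(✓)  101001(✓)  101010(✓)  101011(✓)  110011(✓)  110100(✓)  110101(✓)  110110(✓)  110111(✓)  111000(✓)  111001(✓)  111010(✓)  111011(✓)
size-2^1 implicants → -00100  -01010(✓)  -01011(✓)  -10011(✓)  -10101(✓)  -10110(✓)  -10111(✓)  -11000(✓)  -11010(✓)  -11011(✓)  0-0000(✓)  0-1000(✓)  0-1010(✓)  0-1011(✓)  00-000(✓)  00-010(✓)  000-00  0000-0(✓)  001-10  0010-0(✓)  00101-(✓)  01-000(✓)  01-011(✓)  010-11(✓)  0101-1(✓)  01011-(✓)  0110-0(✓)  01101-(✓)  1-0011(✓)  1-0100  1-0111(✓)  1-1001(✓)  1-1010(✓)  1-1011(✓)  10-011(✓)  100-11(✓)  1010-1(✓)  10101-(✓)  11-011(✓)  110-11(✓)  1101-0(✓)  1101-1(✓)  11010-(✓)  11011-(✓)  1110-0(✓)  1110-1(✓)  11100-(✓)  11101-(✓)
size-2^2 implicants → --1010(✓)  --1011(✓)  -0101-(✓)  -1-011  -10-11  -101-1  -1011-  -110-0  -1101-(✓)  0--000  0-10-0  0-101-(✓)  00-0-0  1--011  1-0-11  1-10-1  1-101-(✓)  1101--  1110--
size-2^3 implicants → --101-
Unchecked terms (primes): --101-, -00100, -1-011, -10-11, -101-1, -1011-, -110-0, 0--000, 0-10-0, 00-0-0, 000-00, 001-10, 1--011, 1-0-11, 1-0100, 1-10-1, 1101--, 1110--
Minterm coverage:
  m0 ⊆ 0--000,00-0-0,000-00
  m2 ⊆ 00-0-0 [E]
  m4 ⊆ -00100,000-00
  m8 ⊆ 0--000,0-10-0,00-0-0
  m10 ⊆ --101-,0-10-0,00-0-0,001-10
  m11 ⊆ --101- [E]
  m14 ⊆ 001-10 [E]
  m19 ⊆ -1-011,-10-11
  m21 ⊆ -101-1 [E]
  m22 ⊆ -1011- [E]
  m23 ⊆ -10-11,-101-1,-1011-
  m24 ⊆ -110-0,0--000,0-10-0
  m26 ⊆ --101-,-110-0,0-10-0
  m27 ⊆ --101-,-1-011
  m35 ⊆ 1--011,1-0-11
  m36 ⊆ -00100,1-0100
  m39 ⊆ 1-0-11 [E]
  m41 ⊆ 1-10-1 [E]
  m42 ⊆ --101- [E]
  m43 ⊆ --101-,1--011,1-10-1
  m51 ⊆ -1-011,-10-11,1--011,1-0-11
  m52 ⊆ 1-0100,1101--
  m53 ⊆ -101-1,1101--
  m54 ⊆ -1011-,1101--
  m55 ⊆ -10-11,-101-1,-1011-,1-0-11,1101--
  m56 ⊆ -110-0,1110--
  m57 ⊆ 1-10-1,1110--
  m58 ⊆ --101-,-110-0,1110--
  m59 ⊆ --101-,-1-011,1--011,1-10-1,1110--
E = {--101-, -101-1, -1011-, 00-0-0, 001-10, 1-0-11, 1-10-1}

7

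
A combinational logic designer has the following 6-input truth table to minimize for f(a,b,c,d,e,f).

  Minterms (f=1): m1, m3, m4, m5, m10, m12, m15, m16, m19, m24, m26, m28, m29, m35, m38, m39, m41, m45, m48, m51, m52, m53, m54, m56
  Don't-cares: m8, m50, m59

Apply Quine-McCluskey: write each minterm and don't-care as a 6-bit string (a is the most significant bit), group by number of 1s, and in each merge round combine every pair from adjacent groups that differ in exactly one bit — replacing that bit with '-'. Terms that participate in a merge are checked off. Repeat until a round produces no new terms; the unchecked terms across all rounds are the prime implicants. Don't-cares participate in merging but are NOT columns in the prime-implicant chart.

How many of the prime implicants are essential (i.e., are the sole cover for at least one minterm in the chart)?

7

[col 0] 000001*, 000011*, 000100*, 000101*, 001000*, 001010*, 001100*, 001111, 010000*, 010011*, 011000*, 011010*, 011100*, 011101*, 100011*, 100110*, 100111*, 101001*, 101101*, 110000*, 110010*, 110011*, 110100*, 110101*, 110110*, 111000*, 111011*
[col 1] -00011*, -10000*, -10011*, -11000*, 0-0011*, 0-1000*, 0-1010*, 0-1100*, 00-100, 000-01, 0000-1, 00010-, 001-00*, 0010-0*, 01-000*, 011-00*, 0110-0*, 01110-, 1-0011*, 1-0110, 100-11, 10011-, 101-01, 11-000*, 11-011, 110-00*, 110-10*, 1100-0*, 11001-, 1101-0*, 11010-
[col 2] --0011, -1-000, 0-1-00, 0-10-0, 110--0
Prime implicants: --0011, -1-000, 0-1-00, 0-10-0, 00-100, 000-01, 0000-1, 00010-, 001111, 01110-, 1-0110, 100-11, 10011-, 101-01, 11-011, 110--0, 11001-, 11010-
PI chart (minterm → PIs covering it):
  1 | 000-01,0000-1
  3 | --0011,0000-1
  4 | 00-100,00010-
  5 | 000-01,00010-
  10 | 0-10-0  (sole → essential)
  12 | 0-1-00,00-100
  15 | 001111  (sole → essential)
  16 | -1-000  (sole → essential)
  19 | --0011  (sole → essential)
  24 | -1-000,0-1-00,0-10-0
  26 | 0-10-0  (sole → essential)
  28 | 0-1-00,01110-
  29 | 01110-  (sole → essential)
  35 | --0011,100-11
  38 | 1-0110,10011-
  39 | 100-11,10011-
  41 | 101-01  (sole → essential)
  45 | 101-01  (sole → essential)
  48 | -1-000,110--0
  51 | --0011,11-011,11001-
  52 | 110--0,11010-
  53 | 11010-  (sole → essential)
  54 | 1-0110,110--0
  56 | -1-000  (sole → essential)
Essential prime implicants: --0011, -1-000, 0-10-0, 001111, 01110-, 101-01, 11010-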